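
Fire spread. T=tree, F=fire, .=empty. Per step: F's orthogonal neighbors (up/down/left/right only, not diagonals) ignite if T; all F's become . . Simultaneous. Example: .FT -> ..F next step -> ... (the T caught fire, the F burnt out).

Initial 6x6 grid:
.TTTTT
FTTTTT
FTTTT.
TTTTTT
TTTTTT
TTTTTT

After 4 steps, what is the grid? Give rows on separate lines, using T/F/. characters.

Step 1: 3 trees catch fire, 2 burn out
  .TTTTT
  .FTTTT
  .FTTT.
  FTTTTT
  TTTTTT
  TTTTTT
Step 2: 5 trees catch fire, 3 burn out
  .FTTTT
  ..FTTT
  ..FTT.
  .FTTTT
  FTTTTT
  TTTTTT
Step 3: 6 trees catch fire, 5 burn out
  ..FTTT
  ...FTT
  ...FT.
  ..FTTT
  .FTTTT
  FTTTTT
Step 4: 6 trees catch fire, 6 burn out
  ...FTT
  ....FT
  ....F.
  ...FTT
  ..FTTT
  .FTTTT

...FTT
....FT
....F.
...FTT
..FTTT
.FTTTT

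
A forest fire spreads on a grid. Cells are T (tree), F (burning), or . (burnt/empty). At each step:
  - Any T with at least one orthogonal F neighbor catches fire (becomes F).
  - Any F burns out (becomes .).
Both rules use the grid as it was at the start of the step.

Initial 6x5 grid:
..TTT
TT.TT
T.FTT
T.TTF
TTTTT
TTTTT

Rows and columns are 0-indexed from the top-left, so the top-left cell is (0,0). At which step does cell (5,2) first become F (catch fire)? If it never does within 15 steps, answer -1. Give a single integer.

Step 1: cell (5,2)='T' (+5 fires, +2 burnt)
Step 2: cell (5,2)='T' (+5 fires, +5 burnt)
Step 3: cell (5,2)='F' (+5 fires, +5 burnt)
  -> target ignites at step 3
Step 4: cell (5,2)='.' (+3 fires, +5 burnt)
Step 5: cell (5,2)='.' (+2 fires, +3 burnt)
Step 6: cell (5,2)='.' (+1 fires, +2 burnt)
Step 7: cell (5,2)='.' (+1 fires, +1 burnt)
Step 8: cell (5,2)='.' (+1 fires, +1 burnt)
Step 9: cell (5,2)='.' (+0 fires, +1 burnt)
  fire out at step 9

3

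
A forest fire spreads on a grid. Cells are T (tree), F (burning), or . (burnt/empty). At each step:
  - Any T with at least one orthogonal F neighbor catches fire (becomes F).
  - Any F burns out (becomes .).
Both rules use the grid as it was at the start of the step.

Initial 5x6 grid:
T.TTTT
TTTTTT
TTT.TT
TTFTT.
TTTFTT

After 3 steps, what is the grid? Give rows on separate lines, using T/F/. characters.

Step 1: 5 trees catch fire, 2 burn out
  T.TTTT
  TTTTTT
  TTF.TT
  TF.FT.
  TTF.FT
Step 2: 6 trees catch fire, 5 burn out
  T.TTTT
  TTFTTT
  TF..TT
  F...F.
  TF...F
Step 3: 6 trees catch fire, 6 burn out
  T.FTTT
  TF.FTT
  F...FT
  ......
  F.....

T.FTTT
TF.FTT
F...FT
......
F.....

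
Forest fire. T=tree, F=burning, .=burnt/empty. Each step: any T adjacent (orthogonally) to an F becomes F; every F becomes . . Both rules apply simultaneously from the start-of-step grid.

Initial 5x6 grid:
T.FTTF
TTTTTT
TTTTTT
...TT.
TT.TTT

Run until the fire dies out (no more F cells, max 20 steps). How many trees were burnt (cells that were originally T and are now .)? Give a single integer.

Answer: 20

Derivation:
Step 1: +4 fires, +2 burnt (F count now 4)
Step 2: +5 fires, +4 burnt (F count now 5)
Step 3: +4 fires, +5 burnt (F count now 4)
Step 4: +4 fires, +4 burnt (F count now 4)
Step 5: +2 fires, +4 burnt (F count now 2)
Step 6: +1 fires, +2 burnt (F count now 1)
Step 7: +0 fires, +1 burnt (F count now 0)
Fire out after step 7
Initially T: 22, now '.': 28
Total burnt (originally-T cells now '.'): 20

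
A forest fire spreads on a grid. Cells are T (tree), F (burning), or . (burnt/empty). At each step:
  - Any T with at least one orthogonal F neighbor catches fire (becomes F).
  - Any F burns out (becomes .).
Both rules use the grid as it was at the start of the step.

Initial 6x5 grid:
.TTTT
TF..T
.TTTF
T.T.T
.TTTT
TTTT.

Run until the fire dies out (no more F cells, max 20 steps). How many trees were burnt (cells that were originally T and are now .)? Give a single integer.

Step 1: +6 fires, +2 burnt (F count now 6)
Step 2: +4 fires, +6 burnt (F count now 4)
Step 3: +3 fires, +4 burnt (F count now 3)
Step 4: +2 fires, +3 burnt (F count now 2)
Step 5: +2 fires, +2 burnt (F count now 2)
Step 6: +1 fires, +2 burnt (F count now 1)
Step 7: +1 fires, +1 burnt (F count now 1)
Step 8: +0 fires, +1 burnt (F count now 0)
Fire out after step 8
Initially T: 20, now '.': 29
Total burnt (originally-T cells now '.'): 19

Answer: 19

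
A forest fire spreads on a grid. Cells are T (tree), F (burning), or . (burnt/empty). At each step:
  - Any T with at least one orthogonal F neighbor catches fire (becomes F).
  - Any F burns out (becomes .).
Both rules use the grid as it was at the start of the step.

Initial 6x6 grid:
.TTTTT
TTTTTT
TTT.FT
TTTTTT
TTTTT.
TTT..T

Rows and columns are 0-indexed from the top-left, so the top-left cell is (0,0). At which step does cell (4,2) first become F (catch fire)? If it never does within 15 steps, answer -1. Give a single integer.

Step 1: cell (4,2)='T' (+3 fires, +1 burnt)
Step 2: cell (4,2)='T' (+6 fires, +3 burnt)
Step 3: cell (4,2)='T' (+5 fires, +6 burnt)
Step 4: cell (4,2)='F' (+5 fires, +5 burnt)
  -> target ignites at step 4
Step 5: cell (4,2)='.' (+6 fires, +5 burnt)
Step 6: cell (4,2)='.' (+3 fires, +6 burnt)
Step 7: cell (4,2)='.' (+1 fires, +3 burnt)
Step 8: cell (4,2)='.' (+0 fires, +1 burnt)
  fire out at step 8

4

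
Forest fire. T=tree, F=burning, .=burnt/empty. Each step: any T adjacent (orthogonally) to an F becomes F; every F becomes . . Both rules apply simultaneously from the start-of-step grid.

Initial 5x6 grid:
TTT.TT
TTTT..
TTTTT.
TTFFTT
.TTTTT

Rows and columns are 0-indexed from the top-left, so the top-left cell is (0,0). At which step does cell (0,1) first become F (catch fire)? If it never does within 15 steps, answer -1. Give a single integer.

Step 1: cell (0,1)='T' (+6 fires, +2 burnt)
Step 2: cell (0,1)='T' (+8 fires, +6 burnt)
Step 3: cell (0,1)='T' (+4 fires, +8 burnt)
Step 4: cell (0,1)='F' (+2 fires, +4 burnt)
  -> target ignites at step 4
Step 5: cell (0,1)='.' (+1 fires, +2 burnt)
Step 6: cell (0,1)='.' (+0 fires, +1 burnt)
  fire out at step 6

4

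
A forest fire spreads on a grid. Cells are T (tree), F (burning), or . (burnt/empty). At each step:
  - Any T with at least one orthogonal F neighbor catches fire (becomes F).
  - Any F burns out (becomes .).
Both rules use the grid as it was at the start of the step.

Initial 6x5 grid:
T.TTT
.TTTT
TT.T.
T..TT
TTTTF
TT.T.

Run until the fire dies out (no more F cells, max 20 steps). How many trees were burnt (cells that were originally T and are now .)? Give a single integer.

Answer: 20

Derivation:
Step 1: +2 fires, +1 burnt (F count now 2)
Step 2: +3 fires, +2 burnt (F count now 3)
Step 3: +2 fires, +3 burnt (F count now 2)
Step 4: +3 fires, +2 burnt (F count now 3)
Step 5: +5 fires, +3 burnt (F count now 5)
Step 6: +4 fires, +5 burnt (F count now 4)
Step 7: +1 fires, +4 burnt (F count now 1)
Step 8: +0 fires, +1 burnt (F count now 0)
Fire out after step 8
Initially T: 21, now '.': 29
Total burnt (originally-T cells now '.'): 20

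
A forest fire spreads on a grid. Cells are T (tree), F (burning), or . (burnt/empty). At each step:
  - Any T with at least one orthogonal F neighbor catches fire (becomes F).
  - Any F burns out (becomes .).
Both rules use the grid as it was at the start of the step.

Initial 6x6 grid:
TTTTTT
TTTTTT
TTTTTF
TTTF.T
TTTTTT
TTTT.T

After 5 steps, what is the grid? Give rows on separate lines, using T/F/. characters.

Step 1: 6 trees catch fire, 2 burn out
  TTTTTT
  TTTTTF
  TTTFF.
  TTF..F
  TTTFTT
  TTTT.T
Step 2: 9 trees catch fire, 6 burn out
  TTTTTF
  TTTFF.
  TTF...
  TF....
  TTF.FF
  TTTF.T
Step 3: 8 trees catch fire, 9 burn out
  TTTFF.
  TTF...
  TF....
  F.....
  TF....
  TTF..F
Step 4: 5 trees catch fire, 8 burn out
  TTF...
  TF....
  F.....
  ......
  F.....
  TF....
Step 5: 3 trees catch fire, 5 burn out
  TF....
  F.....
  ......
  ......
  ......
  F.....

TF....
F.....
......
......
......
F.....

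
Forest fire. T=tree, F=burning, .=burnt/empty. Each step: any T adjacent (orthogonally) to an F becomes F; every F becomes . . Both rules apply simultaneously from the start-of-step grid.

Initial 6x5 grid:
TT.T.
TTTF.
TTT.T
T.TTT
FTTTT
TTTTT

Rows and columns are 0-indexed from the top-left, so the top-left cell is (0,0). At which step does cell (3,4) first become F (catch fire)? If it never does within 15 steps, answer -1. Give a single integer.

Step 1: cell (3,4)='T' (+5 fires, +2 burnt)
Step 2: cell (3,4)='T' (+5 fires, +5 burnt)
Step 3: cell (3,4)='T' (+6 fires, +5 burnt)
Step 4: cell (3,4)='T' (+4 fires, +6 burnt)
Step 5: cell (3,4)='F' (+2 fires, +4 burnt)
  -> target ignites at step 5
Step 6: cell (3,4)='.' (+1 fires, +2 burnt)
Step 7: cell (3,4)='.' (+0 fires, +1 burnt)
  fire out at step 7

5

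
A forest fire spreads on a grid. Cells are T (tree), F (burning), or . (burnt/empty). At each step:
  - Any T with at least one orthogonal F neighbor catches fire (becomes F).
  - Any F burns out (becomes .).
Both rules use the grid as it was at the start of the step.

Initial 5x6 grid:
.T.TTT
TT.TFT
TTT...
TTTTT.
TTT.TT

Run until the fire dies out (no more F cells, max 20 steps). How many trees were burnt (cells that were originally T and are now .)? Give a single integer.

Answer: 5

Derivation:
Step 1: +3 fires, +1 burnt (F count now 3)
Step 2: +2 fires, +3 burnt (F count now 2)
Step 3: +0 fires, +2 burnt (F count now 0)
Fire out after step 3
Initially T: 21, now '.': 14
Total burnt (originally-T cells now '.'): 5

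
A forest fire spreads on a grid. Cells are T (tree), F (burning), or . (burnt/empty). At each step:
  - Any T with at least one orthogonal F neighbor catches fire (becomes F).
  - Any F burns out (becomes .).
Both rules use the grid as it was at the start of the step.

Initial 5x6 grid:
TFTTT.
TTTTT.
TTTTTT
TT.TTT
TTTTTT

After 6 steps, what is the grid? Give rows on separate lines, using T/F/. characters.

Step 1: 3 trees catch fire, 1 burn out
  F.FTT.
  TFTTT.
  TTTTTT
  TT.TTT
  TTTTTT
Step 2: 4 trees catch fire, 3 burn out
  ...FT.
  F.FTT.
  TFTTTT
  TT.TTT
  TTTTTT
Step 3: 5 trees catch fire, 4 burn out
  ....F.
  ...FT.
  F.FTTT
  TF.TTT
  TTTTTT
Step 4: 4 trees catch fire, 5 burn out
  ......
  ....F.
  ...FTT
  F..TTT
  TFTTTT
Step 5: 4 trees catch fire, 4 burn out
  ......
  ......
  ....FT
  ...FTT
  F.FTTT
Step 6: 3 trees catch fire, 4 burn out
  ......
  ......
  .....F
  ....FT
  ...FTT

......
......
.....F
....FT
...FTT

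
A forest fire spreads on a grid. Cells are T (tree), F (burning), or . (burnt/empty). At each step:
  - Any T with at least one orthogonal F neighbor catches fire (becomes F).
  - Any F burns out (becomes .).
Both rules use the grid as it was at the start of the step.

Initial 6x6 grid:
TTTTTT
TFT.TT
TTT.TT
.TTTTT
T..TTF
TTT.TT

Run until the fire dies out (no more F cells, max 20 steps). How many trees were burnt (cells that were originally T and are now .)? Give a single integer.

Step 1: +7 fires, +2 burnt (F count now 7)
Step 2: +9 fires, +7 burnt (F count now 9)
Step 3: +5 fires, +9 burnt (F count now 5)
Step 4: +3 fires, +5 burnt (F count now 3)
Step 5: +0 fires, +3 burnt (F count now 0)
Fire out after step 5
Initially T: 28, now '.': 32
Total burnt (originally-T cells now '.'): 24

Answer: 24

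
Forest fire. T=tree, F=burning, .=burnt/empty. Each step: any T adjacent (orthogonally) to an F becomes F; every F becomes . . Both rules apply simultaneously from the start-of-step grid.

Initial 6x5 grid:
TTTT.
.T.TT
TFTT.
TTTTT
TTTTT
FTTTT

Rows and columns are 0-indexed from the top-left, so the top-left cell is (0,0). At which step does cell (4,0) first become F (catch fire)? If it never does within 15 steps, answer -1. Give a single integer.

Step 1: cell (4,0)='F' (+6 fires, +2 burnt)
  -> target ignites at step 1
Step 2: cell (4,0)='.' (+6 fires, +6 burnt)
Step 3: cell (4,0)='.' (+6 fires, +6 burnt)
Step 4: cell (4,0)='.' (+5 fires, +6 burnt)
Step 5: cell (4,0)='.' (+1 fires, +5 burnt)
Step 6: cell (4,0)='.' (+0 fires, +1 burnt)
  fire out at step 6

1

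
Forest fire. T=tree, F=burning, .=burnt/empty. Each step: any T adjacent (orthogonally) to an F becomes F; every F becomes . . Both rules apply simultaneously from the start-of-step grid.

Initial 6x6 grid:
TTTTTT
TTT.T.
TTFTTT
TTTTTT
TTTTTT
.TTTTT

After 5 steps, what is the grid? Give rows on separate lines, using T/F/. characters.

Step 1: 4 trees catch fire, 1 burn out
  TTTTTT
  TTF.T.
  TF.FTT
  TTFTTT
  TTTTTT
  .TTTTT
Step 2: 7 trees catch fire, 4 burn out
  TTFTTT
  TF..T.
  F...FT
  TF.FTT
  TTFTTT
  .TTTTT
Step 3: 10 trees catch fire, 7 burn out
  TF.FTT
  F...F.
  .....F
  F...FT
  TF.FTT
  .TFTTT
Step 4: 7 trees catch fire, 10 burn out
  F...FT
  ......
  ......
  .....F
  F...FT
  .F.FTT
Step 5: 3 trees catch fire, 7 burn out
  .....F
  ......
  ......
  ......
  .....F
  ....FT

.....F
......
......
......
.....F
....FT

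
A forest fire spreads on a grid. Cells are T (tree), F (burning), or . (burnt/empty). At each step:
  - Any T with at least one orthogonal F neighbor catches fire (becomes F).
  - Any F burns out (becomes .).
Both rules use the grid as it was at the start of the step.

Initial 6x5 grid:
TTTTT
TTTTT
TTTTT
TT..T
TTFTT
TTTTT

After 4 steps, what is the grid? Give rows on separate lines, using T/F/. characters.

Step 1: 3 trees catch fire, 1 burn out
  TTTTT
  TTTTT
  TTTTT
  TT..T
  TF.FT
  TTFTT
Step 2: 5 trees catch fire, 3 burn out
  TTTTT
  TTTTT
  TTTTT
  TF..T
  F...F
  TF.FT
Step 3: 5 trees catch fire, 5 burn out
  TTTTT
  TTTTT
  TFTTT
  F...F
  .....
  F...F
Step 4: 4 trees catch fire, 5 burn out
  TTTTT
  TFTTT
  F.FTF
  .....
  .....
  .....

TTTTT
TFTTT
F.FTF
.....
.....
.....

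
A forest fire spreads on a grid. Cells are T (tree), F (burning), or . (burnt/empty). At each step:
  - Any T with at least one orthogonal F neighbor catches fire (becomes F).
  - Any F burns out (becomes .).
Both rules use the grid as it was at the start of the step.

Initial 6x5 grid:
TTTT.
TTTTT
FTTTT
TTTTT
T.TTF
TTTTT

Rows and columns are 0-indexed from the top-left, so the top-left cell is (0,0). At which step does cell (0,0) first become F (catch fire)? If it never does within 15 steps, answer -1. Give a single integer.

Step 1: cell (0,0)='T' (+6 fires, +2 burnt)
Step 2: cell (0,0)='F' (+9 fires, +6 burnt)
  -> target ignites at step 2
Step 3: cell (0,0)='.' (+7 fires, +9 burnt)
Step 4: cell (0,0)='.' (+3 fires, +7 burnt)
Step 5: cell (0,0)='.' (+1 fires, +3 burnt)
Step 6: cell (0,0)='.' (+0 fires, +1 burnt)
  fire out at step 6

2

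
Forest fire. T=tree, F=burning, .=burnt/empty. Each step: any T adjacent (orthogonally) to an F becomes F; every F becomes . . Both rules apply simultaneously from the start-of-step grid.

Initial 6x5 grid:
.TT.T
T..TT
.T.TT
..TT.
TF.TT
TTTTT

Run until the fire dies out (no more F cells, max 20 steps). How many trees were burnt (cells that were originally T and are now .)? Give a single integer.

Step 1: +2 fires, +1 burnt (F count now 2)
Step 2: +2 fires, +2 burnt (F count now 2)
Step 3: +1 fires, +2 burnt (F count now 1)
Step 4: +2 fires, +1 burnt (F count now 2)
Step 5: +2 fires, +2 burnt (F count now 2)
Step 6: +2 fires, +2 burnt (F count now 2)
Step 7: +2 fires, +2 burnt (F count now 2)
Step 8: +1 fires, +2 burnt (F count now 1)
Step 9: +1 fires, +1 burnt (F count now 1)
Step 10: +0 fires, +1 burnt (F count now 0)
Fire out after step 10
Initially T: 19, now '.': 26
Total burnt (originally-T cells now '.'): 15

Answer: 15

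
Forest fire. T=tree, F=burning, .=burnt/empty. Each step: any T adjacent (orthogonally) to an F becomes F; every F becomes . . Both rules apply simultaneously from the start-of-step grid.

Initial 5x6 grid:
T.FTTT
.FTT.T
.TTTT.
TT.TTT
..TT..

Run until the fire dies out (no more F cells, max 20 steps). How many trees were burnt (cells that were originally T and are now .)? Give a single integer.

Step 1: +3 fires, +2 burnt (F count now 3)
Step 2: +4 fires, +3 burnt (F count now 4)
Step 3: +3 fires, +4 burnt (F count now 3)
Step 4: +3 fires, +3 burnt (F count now 3)
Step 5: +2 fires, +3 burnt (F count now 2)
Step 6: +2 fires, +2 burnt (F count now 2)
Step 7: +0 fires, +2 burnt (F count now 0)
Fire out after step 7
Initially T: 18, now '.': 29
Total burnt (originally-T cells now '.'): 17

Answer: 17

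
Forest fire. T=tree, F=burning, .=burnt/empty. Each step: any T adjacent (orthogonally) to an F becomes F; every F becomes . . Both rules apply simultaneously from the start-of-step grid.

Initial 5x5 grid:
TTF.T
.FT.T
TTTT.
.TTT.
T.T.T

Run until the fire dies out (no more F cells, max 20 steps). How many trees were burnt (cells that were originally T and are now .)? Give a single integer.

Step 1: +3 fires, +2 burnt (F count now 3)
Step 2: +4 fires, +3 burnt (F count now 4)
Step 3: +2 fires, +4 burnt (F count now 2)
Step 4: +2 fires, +2 burnt (F count now 2)
Step 5: +0 fires, +2 burnt (F count now 0)
Fire out after step 5
Initially T: 15, now '.': 21
Total burnt (originally-T cells now '.'): 11

Answer: 11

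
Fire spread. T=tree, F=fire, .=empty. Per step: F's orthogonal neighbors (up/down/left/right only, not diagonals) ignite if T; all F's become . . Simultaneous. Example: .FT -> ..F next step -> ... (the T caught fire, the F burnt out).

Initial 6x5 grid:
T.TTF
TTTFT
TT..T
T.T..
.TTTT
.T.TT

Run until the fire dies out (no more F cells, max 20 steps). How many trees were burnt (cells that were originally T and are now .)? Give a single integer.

Answer: 11

Derivation:
Step 1: +3 fires, +2 burnt (F count now 3)
Step 2: +3 fires, +3 burnt (F count now 3)
Step 3: +2 fires, +3 burnt (F count now 2)
Step 4: +2 fires, +2 burnt (F count now 2)
Step 5: +1 fires, +2 burnt (F count now 1)
Step 6: +0 fires, +1 burnt (F count now 0)
Fire out after step 6
Initially T: 19, now '.': 22
Total burnt (originally-T cells now '.'): 11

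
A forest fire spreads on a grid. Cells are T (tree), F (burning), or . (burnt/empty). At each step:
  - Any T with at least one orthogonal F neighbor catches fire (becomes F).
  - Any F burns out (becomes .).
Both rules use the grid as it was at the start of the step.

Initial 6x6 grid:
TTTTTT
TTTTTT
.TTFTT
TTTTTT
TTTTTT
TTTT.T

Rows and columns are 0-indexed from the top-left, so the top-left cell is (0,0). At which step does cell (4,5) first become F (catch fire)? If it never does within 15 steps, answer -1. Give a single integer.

Step 1: cell (4,5)='T' (+4 fires, +1 burnt)
Step 2: cell (4,5)='T' (+8 fires, +4 burnt)
Step 3: cell (4,5)='T' (+9 fires, +8 burnt)
Step 4: cell (4,5)='F' (+7 fires, +9 burnt)
  -> target ignites at step 4
Step 5: cell (4,5)='.' (+4 fires, +7 burnt)
Step 6: cell (4,5)='.' (+1 fires, +4 burnt)
Step 7: cell (4,5)='.' (+0 fires, +1 burnt)
  fire out at step 7

4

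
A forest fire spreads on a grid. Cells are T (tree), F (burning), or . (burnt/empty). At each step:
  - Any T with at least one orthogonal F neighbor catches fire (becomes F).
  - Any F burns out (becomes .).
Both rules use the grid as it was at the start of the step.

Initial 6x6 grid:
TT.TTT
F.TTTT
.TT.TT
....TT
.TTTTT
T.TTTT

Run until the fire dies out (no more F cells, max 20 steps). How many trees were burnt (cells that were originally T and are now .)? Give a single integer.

Answer: 2

Derivation:
Step 1: +1 fires, +1 burnt (F count now 1)
Step 2: +1 fires, +1 burnt (F count now 1)
Step 3: +0 fires, +1 burnt (F count now 0)
Fire out after step 3
Initially T: 25, now '.': 13
Total burnt (originally-T cells now '.'): 2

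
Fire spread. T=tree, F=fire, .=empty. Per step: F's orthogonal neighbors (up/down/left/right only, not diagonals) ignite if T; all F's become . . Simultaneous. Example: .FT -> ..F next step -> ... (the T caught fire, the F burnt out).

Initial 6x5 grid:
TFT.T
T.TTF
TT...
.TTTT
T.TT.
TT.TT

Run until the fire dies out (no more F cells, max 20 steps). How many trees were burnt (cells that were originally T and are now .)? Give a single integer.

Step 1: +4 fires, +2 burnt (F count now 4)
Step 2: +2 fires, +4 burnt (F count now 2)
Step 3: +1 fires, +2 burnt (F count now 1)
Step 4: +1 fires, +1 burnt (F count now 1)
Step 5: +1 fires, +1 burnt (F count now 1)
Step 6: +1 fires, +1 burnt (F count now 1)
Step 7: +2 fires, +1 burnt (F count now 2)
Step 8: +2 fires, +2 burnt (F count now 2)
Step 9: +1 fires, +2 burnt (F count now 1)
Step 10: +1 fires, +1 burnt (F count now 1)
Step 11: +0 fires, +1 burnt (F count now 0)
Fire out after step 11
Initially T: 19, now '.': 27
Total burnt (originally-T cells now '.'): 16

Answer: 16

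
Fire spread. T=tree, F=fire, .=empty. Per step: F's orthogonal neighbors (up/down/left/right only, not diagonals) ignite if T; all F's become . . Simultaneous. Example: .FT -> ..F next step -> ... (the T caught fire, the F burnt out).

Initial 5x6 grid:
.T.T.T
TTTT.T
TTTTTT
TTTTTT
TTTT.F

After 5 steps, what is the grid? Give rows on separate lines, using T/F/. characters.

Step 1: 1 trees catch fire, 1 burn out
  .T.T.T
  TTTT.T
  TTTTTT
  TTTTTF
  TTTT..
Step 2: 2 trees catch fire, 1 burn out
  .T.T.T
  TTTT.T
  TTTTTF
  TTTTF.
  TTTT..
Step 3: 3 trees catch fire, 2 burn out
  .T.T.T
  TTTT.F
  TTTTF.
  TTTF..
  TTTT..
Step 4: 4 trees catch fire, 3 burn out
  .T.T.F
  TTTT..
  TTTF..
  TTF...
  TTTF..
Step 5: 4 trees catch fire, 4 burn out
  .T.T..
  TTTF..
  TTF...
  TF....
  TTF...

.T.T..
TTTF..
TTF...
TF....
TTF...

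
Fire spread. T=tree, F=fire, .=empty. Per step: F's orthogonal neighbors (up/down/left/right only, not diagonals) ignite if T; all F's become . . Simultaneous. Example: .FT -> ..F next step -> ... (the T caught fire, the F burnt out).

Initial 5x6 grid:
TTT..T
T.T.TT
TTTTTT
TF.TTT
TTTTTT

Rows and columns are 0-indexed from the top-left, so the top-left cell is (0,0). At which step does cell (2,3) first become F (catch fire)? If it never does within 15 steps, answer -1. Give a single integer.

Step 1: cell (2,3)='T' (+3 fires, +1 burnt)
Step 2: cell (2,3)='T' (+4 fires, +3 burnt)
Step 3: cell (2,3)='F' (+4 fires, +4 burnt)
  -> target ignites at step 3
Step 4: cell (2,3)='.' (+5 fires, +4 burnt)
Step 5: cell (2,3)='.' (+5 fires, +5 burnt)
Step 6: cell (2,3)='.' (+2 fires, +5 burnt)
Step 7: cell (2,3)='.' (+1 fires, +2 burnt)
Step 8: cell (2,3)='.' (+0 fires, +1 burnt)
  fire out at step 8

3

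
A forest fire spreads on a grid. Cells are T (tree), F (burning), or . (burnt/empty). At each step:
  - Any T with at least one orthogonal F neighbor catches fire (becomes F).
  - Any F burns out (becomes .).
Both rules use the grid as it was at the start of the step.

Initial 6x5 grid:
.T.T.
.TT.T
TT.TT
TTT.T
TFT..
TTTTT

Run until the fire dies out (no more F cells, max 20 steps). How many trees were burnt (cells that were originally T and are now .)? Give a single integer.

Step 1: +4 fires, +1 burnt (F count now 4)
Step 2: +5 fires, +4 burnt (F count now 5)
Step 3: +3 fires, +5 burnt (F count now 3)
Step 4: +3 fires, +3 burnt (F count now 3)
Step 5: +0 fires, +3 burnt (F count now 0)
Fire out after step 5
Initially T: 20, now '.': 25
Total burnt (originally-T cells now '.'): 15

Answer: 15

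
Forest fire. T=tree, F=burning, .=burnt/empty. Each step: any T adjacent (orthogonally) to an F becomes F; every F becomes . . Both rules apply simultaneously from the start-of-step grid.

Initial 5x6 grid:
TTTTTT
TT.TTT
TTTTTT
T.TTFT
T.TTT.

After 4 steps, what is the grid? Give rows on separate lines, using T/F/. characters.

Step 1: 4 trees catch fire, 1 burn out
  TTTTTT
  TT.TTT
  TTTTFT
  T.TF.F
  T.TTF.
Step 2: 5 trees catch fire, 4 burn out
  TTTTTT
  TT.TFT
  TTTF.F
  T.F...
  T.TF..
Step 3: 5 trees catch fire, 5 burn out
  TTTTFT
  TT.F.F
  TTF...
  T.....
  T.F...
Step 4: 3 trees catch fire, 5 burn out
  TTTF.F
  TT....
  TF....
  T.....
  T.....

TTTF.F
TT....
TF....
T.....
T.....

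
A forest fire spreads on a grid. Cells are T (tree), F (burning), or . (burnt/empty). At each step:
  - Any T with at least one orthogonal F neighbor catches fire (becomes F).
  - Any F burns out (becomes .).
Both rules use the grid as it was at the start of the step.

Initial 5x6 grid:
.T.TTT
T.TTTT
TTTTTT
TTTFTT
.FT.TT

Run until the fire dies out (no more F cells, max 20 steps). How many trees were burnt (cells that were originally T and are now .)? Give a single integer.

Step 1: +5 fires, +2 burnt (F count now 5)
Step 2: +7 fires, +5 burnt (F count now 7)
Step 3: +6 fires, +7 burnt (F count now 6)
Step 4: +3 fires, +6 burnt (F count now 3)
Step 5: +1 fires, +3 burnt (F count now 1)
Step 6: +0 fires, +1 burnt (F count now 0)
Fire out after step 6
Initially T: 23, now '.': 29
Total burnt (originally-T cells now '.'): 22

Answer: 22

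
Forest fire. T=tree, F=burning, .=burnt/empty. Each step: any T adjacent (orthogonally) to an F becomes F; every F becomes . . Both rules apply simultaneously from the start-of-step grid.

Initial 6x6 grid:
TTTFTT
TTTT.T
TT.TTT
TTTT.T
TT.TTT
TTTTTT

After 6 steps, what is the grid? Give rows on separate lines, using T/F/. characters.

Step 1: 3 trees catch fire, 1 burn out
  TTF.FT
  TTTF.T
  TT.TTT
  TTTT.T
  TT.TTT
  TTTTTT
Step 2: 4 trees catch fire, 3 burn out
  TF...F
  TTF..T
  TT.FTT
  TTTT.T
  TT.TTT
  TTTTTT
Step 3: 5 trees catch fire, 4 burn out
  F.....
  TF...F
  TT..FT
  TTTF.T
  TT.TTT
  TTTTTT
Step 4: 5 trees catch fire, 5 burn out
  ......
  F.....
  TF...F
  TTF..T
  TT.FTT
  TTTTTT
Step 5: 5 trees catch fire, 5 burn out
  ......
  ......
  F.....
  TF...F
  TT..FT
  TTTFTT
Step 6: 5 trees catch fire, 5 burn out
  ......
  ......
  ......
  F.....
  TF...F
  TTF.FT

......
......
......
F.....
TF...F
TTF.FT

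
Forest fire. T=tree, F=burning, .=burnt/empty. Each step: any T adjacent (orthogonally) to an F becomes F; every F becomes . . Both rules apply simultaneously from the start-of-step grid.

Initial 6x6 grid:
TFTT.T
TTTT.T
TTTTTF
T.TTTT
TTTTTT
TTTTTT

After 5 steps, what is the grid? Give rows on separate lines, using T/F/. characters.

Step 1: 6 trees catch fire, 2 burn out
  F.FT.T
  TFTT.F
  TTTTF.
  T.TTTF
  TTTTTT
  TTTTTT
Step 2: 8 trees catch fire, 6 burn out
  ...F.F
  F.FT..
  TFTF..
  T.TTF.
  TTTTTF
  TTTTTT
Step 3: 6 trees catch fire, 8 burn out
  ......
  ...F..
  F.F...
  T.TF..
  TTTTF.
  TTTTTF
Step 4: 4 trees catch fire, 6 burn out
  ......
  ......
  ......
  F.F...
  TTTF..
  TTTTF.
Step 5: 3 trees catch fire, 4 burn out
  ......
  ......
  ......
  ......
  FTF...
  TTTF..

......
......
......
......
FTF...
TTTF..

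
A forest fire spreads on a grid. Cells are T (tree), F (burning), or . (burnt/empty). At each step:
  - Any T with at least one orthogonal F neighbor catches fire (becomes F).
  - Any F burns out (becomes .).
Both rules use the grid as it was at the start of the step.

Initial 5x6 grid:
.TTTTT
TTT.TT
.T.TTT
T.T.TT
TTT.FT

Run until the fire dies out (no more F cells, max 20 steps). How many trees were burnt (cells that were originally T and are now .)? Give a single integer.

Answer: 17

Derivation:
Step 1: +2 fires, +1 burnt (F count now 2)
Step 2: +2 fires, +2 burnt (F count now 2)
Step 3: +3 fires, +2 burnt (F count now 3)
Step 4: +2 fires, +3 burnt (F count now 2)
Step 5: +2 fires, +2 burnt (F count now 2)
Step 6: +1 fires, +2 burnt (F count now 1)
Step 7: +2 fires, +1 burnt (F count now 2)
Step 8: +1 fires, +2 burnt (F count now 1)
Step 9: +2 fires, +1 burnt (F count now 2)
Step 10: +0 fires, +2 burnt (F count now 0)
Fire out after step 10
Initially T: 22, now '.': 25
Total burnt (originally-T cells now '.'): 17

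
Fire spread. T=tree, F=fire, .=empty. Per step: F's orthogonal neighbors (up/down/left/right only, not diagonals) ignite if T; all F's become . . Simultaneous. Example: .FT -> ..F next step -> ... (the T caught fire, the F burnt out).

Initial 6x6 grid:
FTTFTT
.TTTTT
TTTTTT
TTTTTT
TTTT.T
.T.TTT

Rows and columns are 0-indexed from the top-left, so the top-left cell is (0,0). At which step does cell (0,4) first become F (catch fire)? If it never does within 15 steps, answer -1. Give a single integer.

Step 1: cell (0,4)='F' (+4 fires, +2 burnt)
  -> target ignites at step 1
Step 2: cell (0,4)='.' (+5 fires, +4 burnt)
Step 3: cell (0,4)='.' (+5 fires, +5 burnt)
Step 4: cell (0,4)='.' (+6 fires, +5 burnt)
Step 5: cell (0,4)='.' (+5 fires, +6 burnt)
Step 6: cell (0,4)='.' (+4 fires, +5 burnt)
Step 7: cell (0,4)='.' (+1 fires, +4 burnt)
Step 8: cell (0,4)='.' (+0 fires, +1 burnt)
  fire out at step 8

1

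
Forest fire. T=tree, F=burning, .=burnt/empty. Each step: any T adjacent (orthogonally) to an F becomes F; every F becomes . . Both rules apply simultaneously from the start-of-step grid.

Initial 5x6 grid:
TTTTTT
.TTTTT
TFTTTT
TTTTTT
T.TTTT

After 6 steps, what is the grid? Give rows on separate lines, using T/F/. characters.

Step 1: 4 trees catch fire, 1 burn out
  TTTTTT
  .FTTTT
  F.FTTT
  TFTTTT
  T.TTTT
Step 2: 5 trees catch fire, 4 burn out
  TFTTTT
  ..FTTT
  ...FTT
  F.FTTT
  T.TTTT
Step 3: 7 trees catch fire, 5 burn out
  F.FTTT
  ...FTT
  ....FT
  ...FTT
  F.FTTT
Step 4: 5 trees catch fire, 7 burn out
  ...FTT
  ....FT
  .....F
  ....FT
  ...FTT
Step 5: 4 trees catch fire, 5 burn out
  ....FT
  .....F
  ......
  .....F
  ....FT
Step 6: 2 trees catch fire, 4 burn out
  .....F
  ......
  ......
  ......
  .....F

.....F
......
......
......
.....F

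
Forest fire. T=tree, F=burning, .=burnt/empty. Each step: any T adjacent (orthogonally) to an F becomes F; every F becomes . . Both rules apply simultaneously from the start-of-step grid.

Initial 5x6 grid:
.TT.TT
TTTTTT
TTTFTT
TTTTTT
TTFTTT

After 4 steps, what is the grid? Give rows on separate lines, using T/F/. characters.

Step 1: 7 trees catch fire, 2 burn out
  .TT.TT
  TTTFTT
  TTF.FT
  TTFFTT
  TF.FTT
Step 2: 8 trees catch fire, 7 burn out
  .TT.TT
  TTF.FT
  TF...F
  TF..FT
  F...FT
Step 3: 8 trees catch fire, 8 burn out
  .TF.FT
  TF...F
  F.....
  F....F
  .....F
Step 4: 3 trees catch fire, 8 burn out
  .F...F
  F.....
  ......
  ......
  ......

.F...F
F.....
......
......
......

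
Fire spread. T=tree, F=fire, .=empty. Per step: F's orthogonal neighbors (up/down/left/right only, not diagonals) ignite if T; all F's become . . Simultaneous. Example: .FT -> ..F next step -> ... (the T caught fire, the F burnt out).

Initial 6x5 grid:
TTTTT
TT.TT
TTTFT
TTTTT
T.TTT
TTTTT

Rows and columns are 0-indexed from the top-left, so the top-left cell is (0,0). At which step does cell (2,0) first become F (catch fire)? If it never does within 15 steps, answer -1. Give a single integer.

Step 1: cell (2,0)='T' (+4 fires, +1 burnt)
Step 2: cell (2,0)='T' (+6 fires, +4 burnt)
Step 3: cell (2,0)='F' (+8 fires, +6 burnt)
  -> target ignites at step 3
Step 4: cell (2,0)='.' (+5 fires, +8 burnt)
Step 5: cell (2,0)='.' (+3 fires, +5 burnt)
Step 6: cell (2,0)='.' (+1 fires, +3 burnt)
Step 7: cell (2,0)='.' (+0 fires, +1 burnt)
  fire out at step 7

3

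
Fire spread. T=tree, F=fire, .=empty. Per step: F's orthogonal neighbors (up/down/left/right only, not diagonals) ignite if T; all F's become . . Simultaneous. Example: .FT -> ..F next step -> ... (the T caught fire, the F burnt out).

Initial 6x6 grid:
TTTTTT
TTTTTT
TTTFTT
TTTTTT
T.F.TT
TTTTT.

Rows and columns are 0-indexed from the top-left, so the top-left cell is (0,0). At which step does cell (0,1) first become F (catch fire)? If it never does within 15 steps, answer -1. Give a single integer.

Step 1: cell (0,1)='T' (+6 fires, +2 burnt)
Step 2: cell (0,1)='T' (+9 fires, +6 burnt)
Step 3: cell (0,1)='T' (+10 fires, +9 burnt)
Step 4: cell (0,1)='F' (+5 fires, +10 burnt)
  -> target ignites at step 4
Step 5: cell (0,1)='.' (+1 fires, +5 burnt)
Step 6: cell (0,1)='.' (+0 fires, +1 burnt)
  fire out at step 6

4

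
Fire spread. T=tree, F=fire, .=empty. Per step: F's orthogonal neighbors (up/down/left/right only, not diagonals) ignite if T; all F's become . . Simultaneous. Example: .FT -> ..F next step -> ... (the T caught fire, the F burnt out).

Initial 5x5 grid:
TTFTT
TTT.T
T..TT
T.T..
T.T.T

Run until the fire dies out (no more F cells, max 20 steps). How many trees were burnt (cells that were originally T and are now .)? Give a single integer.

Step 1: +3 fires, +1 burnt (F count now 3)
Step 2: +3 fires, +3 burnt (F count now 3)
Step 3: +2 fires, +3 burnt (F count now 2)
Step 4: +2 fires, +2 burnt (F count now 2)
Step 5: +2 fires, +2 burnt (F count now 2)
Step 6: +1 fires, +2 burnt (F count now 1)
Step 7: +0 fires, +1 burnt (F count now 0)
Fire out after step 7
Initially T: 16, now '.': 22
Total burnt (originally-T cells now '.'): 13

Answer: 13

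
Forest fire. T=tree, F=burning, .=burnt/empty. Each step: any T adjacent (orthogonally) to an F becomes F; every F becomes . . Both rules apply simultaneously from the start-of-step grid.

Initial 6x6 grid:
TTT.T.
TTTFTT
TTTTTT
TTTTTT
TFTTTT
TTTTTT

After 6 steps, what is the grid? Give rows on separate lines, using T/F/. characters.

Step 1: 7 trees catch fire, 2 burn out
  TTT.T.
  TTF.FT
  TTTFTT
  TFTTTT
  F.FTTT
  TFTTTT
Step 2: 13 trees catch fire, 7 burn out
  TTF.F.
  TF...F
  TFF.FT
  F.FFTT
  ...FTT
  F.FTTT
Step 3: 7 trees catch fire, 13 burn out
  TF....
  F.....
  F....F
  ....FT
  ....FT
  ...FTT
Step 4: 4 trees catch fire, 7 burn out
  F.....
  ......
  ......
  .....F
  .....F
  ....FT
Step 5: 1 trees catch fire, 4 burn out
  ......
  ......
  ......
  ......
  ......
  .....F
Step 6: 0 trees catch fire, 1 burn out
  ......
  ......
  ......
  ......
  ......
  ......

......
......
......
......
......
......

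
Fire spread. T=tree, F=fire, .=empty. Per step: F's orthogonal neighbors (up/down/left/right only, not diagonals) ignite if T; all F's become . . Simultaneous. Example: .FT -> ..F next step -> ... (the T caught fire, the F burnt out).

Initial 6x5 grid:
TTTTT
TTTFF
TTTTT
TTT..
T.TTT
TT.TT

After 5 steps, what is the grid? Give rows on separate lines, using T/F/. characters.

Step 1: 5 trees catch fire, 2 burn out
  TTTFF
  TTF..
  TTTFF
  TTT..
  T.TTT
  TT.TT
Step 2: 3 trees catch fire, 5 burn out
  TTF..
  TF...
  TTF..
  TTT..
  T.TTT
  TT.TT
Step 3: 4 trees catch fire, 3 burn out
  TF...
  F....
  TF...
  TTF..
  T.TTT
  TT.TT
Step 4: 4 trees catch fire, 4 burn out
  F....
  .....
  F....
  TF...
  T.FTT
  TT.TT
Step 5: 2 trees catch fire, 4 burn out
  .....
  .....
  .....
  F....
  T..FT
  TT.TT

.....
.....
.....
F....
T..FT
TT.TT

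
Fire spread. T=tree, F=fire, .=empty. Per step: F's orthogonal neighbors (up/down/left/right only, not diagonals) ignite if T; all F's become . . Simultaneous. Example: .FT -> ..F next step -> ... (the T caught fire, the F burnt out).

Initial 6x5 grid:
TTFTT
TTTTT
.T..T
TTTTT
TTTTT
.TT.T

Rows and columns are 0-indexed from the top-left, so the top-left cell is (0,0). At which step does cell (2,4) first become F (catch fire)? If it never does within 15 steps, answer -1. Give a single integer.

Step 1: cell (2,4)='T' (+3 fires, +1 burnt)
Step 2: cell (2,4)='T' (+4 fires, +3 burnt)
Step 3: cell (2,4)='T' (+3 fires, +4 burnt)
Step 4: cell (2,4)='F' (+2 fires, +3 burnt)
  -> target ignites at step 4
Step 5: cell (2,4)='.' (+4 fires, +2 burnt)
Step 6: cell (2,4)='.' (+5 fires, +4 burnt)
Step 7: cell (2,4)='.' (+3 fires, +5 burnt)
Step 8: cell (2,4)='.' (+0 fires, +3 burnt)
  fire out at step 8

4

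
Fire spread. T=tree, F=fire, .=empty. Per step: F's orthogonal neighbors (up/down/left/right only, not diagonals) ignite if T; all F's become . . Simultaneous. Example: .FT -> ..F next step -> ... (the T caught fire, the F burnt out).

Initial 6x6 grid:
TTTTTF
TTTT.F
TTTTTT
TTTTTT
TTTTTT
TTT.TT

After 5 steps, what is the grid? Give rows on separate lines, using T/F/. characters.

Step 1: 2 trees catch fire, 2 burn out
  TTTTF.
  TTTT..
  TTTTTF
  TTTTTT
  TTTTTT
  TTT.TT
Step 2: 3 trees catch fire, 2 burn out
  TTTF..
  TTTT..
  TTTTF.
  TTTTTF
  TTTTTT
  TTT.TT
Step 3: 5 trees catch fire, 3 burn out
  TTF...
  TTTF..
  TTTF..
  TTTTF.
  TTTTTF
  TTT.TT
Step 4: 6 trees catch fire, 5 burn out
  TF....
  TTF...
  TTF...
  TTTF..
  TTTTF.
  TTT.TF
Step 5: 6 trees catch fire, 6 burn out
  F.....
  TF....
  TF....
  TTF...
  TTTF..
  TTT.F.

F.....
TF....
TF....
TTF...
TTTF..
TTT.F.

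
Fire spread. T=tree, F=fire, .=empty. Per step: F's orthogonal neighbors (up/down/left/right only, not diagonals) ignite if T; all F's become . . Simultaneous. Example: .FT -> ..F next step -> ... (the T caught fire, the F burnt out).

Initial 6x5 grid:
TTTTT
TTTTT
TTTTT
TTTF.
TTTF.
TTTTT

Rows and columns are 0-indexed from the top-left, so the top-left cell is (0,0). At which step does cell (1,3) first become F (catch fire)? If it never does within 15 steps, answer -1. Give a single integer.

Step 1: cell (1,3)='T' (+4 fires, +2 burnt)
Step 2: cell (1,3)='F' (+7 fires, +4 burnt)
  -> target ignites at step 2
Step 3: cell (1,3)='.' (+7 fires, +7 burnt)
Step 4: cell (1,3)='.' (+5 fires, +7 burnt)
Step 5: cell (1,3)='.' (+2 fires, +5 burnt)
Step 6: cell (1,3)='.' (+1 fires, +2 burnt)
Step 7: cell (1,3)='.' (+0 fires, +1 burnt)
  fire out at step 7

2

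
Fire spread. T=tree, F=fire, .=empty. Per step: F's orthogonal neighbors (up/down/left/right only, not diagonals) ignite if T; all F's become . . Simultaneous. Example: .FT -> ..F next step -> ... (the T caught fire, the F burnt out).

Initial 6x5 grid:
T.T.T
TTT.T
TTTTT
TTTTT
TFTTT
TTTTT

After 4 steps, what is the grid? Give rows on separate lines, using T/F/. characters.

Step 1: 4 trees catch fire, 1 burn out
  T.T.T
  TTT.T
  TTTTT
  TFTTT
  F.FTT
  TFTTT
Step 2: 6 trees catch fire, 4 burn out
  T.T.T
  TTT.T
  TFTTT
  F.FTT
  ...FT
  F.FTT
Step 3: 6 trees catch fire, 6 burn out
  T.T.T
  TFT.T
  F.FTT
  ...FT
  ....F
  ...FT
Step 4: 5 trees catch fire, 6 burn out
  T.T.T
  F.F.T
  ...FT
  ....F
  .....
  ....F

T.T.T
F.F.T
...FT
....F
.....
....F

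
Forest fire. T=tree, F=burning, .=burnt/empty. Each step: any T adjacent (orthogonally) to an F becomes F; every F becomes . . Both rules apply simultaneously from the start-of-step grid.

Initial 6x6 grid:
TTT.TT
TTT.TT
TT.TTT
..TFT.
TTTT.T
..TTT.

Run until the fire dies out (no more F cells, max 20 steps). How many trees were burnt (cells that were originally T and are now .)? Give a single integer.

Answer: 16

Derivation:
Step 1: +4 fires, +1 burnt (F count now 4)
Step 2: +3 fires, +4 burnt (F count now 3)
Step 3: +5 fires, +3 burnt (F count now 5)
Step 4: +3 fires, +5 burnt (F count now 3)
Step 5: +1 fires, +3 burnt (F count now 1)
Step 6: +0 fires, +1 burnt (F count now 0)
Fire out after step 6
Initially T: 25, now '.': 27
Total burnt (originally-T cells now '.'): 16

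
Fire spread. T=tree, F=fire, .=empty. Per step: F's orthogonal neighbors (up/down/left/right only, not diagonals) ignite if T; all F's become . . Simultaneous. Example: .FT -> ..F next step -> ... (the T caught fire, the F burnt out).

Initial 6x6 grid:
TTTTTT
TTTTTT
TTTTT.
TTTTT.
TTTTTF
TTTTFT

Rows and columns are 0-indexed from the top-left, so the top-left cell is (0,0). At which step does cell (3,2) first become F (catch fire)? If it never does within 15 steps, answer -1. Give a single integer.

Step 1: cell (3,2)='T' (+3 fires, +2 burnt)
Step 2: cell (3,2)='T' (+3 fires, +3 burnt)
Step 3: cell (3,2)='T' (+4 fires, +3 burnt)
Step 4: cell (3,2)='F' (+5 fires, +4 burnt)
  -> target ignites at step 4
Step 5: cell (3,2)='.' (+6 fires, +5 burnt)
Step 6: cell (3,2)='.' (+5 fires, +6 burnt)
Step 7: cell (3,2)='.' (+3 fires, +5 burnt)
Step 8: cell (3,2)='.' (+2 fires, +3 burnt)
Step 9: cell (3,2)='.' (+1 fires, +2 burnt)
Step 10: cell (3,2)='.' (+0 fires, +1 burnt)
  fire out at step 10

4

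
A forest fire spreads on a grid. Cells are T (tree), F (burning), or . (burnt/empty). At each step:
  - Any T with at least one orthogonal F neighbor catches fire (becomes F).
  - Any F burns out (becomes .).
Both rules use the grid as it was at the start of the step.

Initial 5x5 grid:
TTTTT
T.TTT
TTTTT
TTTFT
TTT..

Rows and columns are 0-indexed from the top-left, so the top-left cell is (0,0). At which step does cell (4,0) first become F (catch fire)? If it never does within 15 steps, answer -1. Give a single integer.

Step 1: cell (4,0)='T' (+3 fires, +1 burnt)
Step 2: cell (4,0)='T' (+5 fires, +3 burnt)
Step 3: cell (4,0)='T' (+6 fires, +5 burnt)
Step 4: cell (4,0)='F' (+4 fires, +6 burnt)
  -> target ignites at step 4
Step 5: cell (4,0)='.' (+2 fires, +4 burnt)
Step 6: cell (4,0)='.' (+1 fires, +2 burnt)
Step 7: cell (4,0)='.' (+0 fires, +1 burnt)
  fire out at step 7

4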